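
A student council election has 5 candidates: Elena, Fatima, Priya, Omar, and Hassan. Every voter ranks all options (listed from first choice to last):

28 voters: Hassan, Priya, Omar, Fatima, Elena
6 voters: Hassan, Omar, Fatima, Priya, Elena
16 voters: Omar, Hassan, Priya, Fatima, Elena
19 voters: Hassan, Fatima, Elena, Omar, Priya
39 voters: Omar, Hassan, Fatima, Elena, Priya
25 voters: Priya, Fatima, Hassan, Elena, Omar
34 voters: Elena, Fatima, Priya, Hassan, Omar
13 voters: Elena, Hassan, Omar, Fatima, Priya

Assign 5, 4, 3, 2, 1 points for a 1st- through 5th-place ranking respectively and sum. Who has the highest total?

Elena: 28·1 + 6·1 + 16·1 + 19·3 + 39·2 + 25·2 + 34·5 + 13·5 = 470
Fatima: 28·2 + 6·3 + 16·2 + 19·4 + 39·3 + 25·4 + 34·4 + 13·2 = 561
Priya: 28·4 + 6·2 + 16·3 + 19·1 + 39·1 + 25·5 + 34·3 + 13·1 = 470
Omar: 28·3 + 6·4 + 16·5 + 19·2 + 39·5 + 25·1 + 34·1 + 13·3 = 519
Hassan: 28·5 + 6·5 + 16·4 + 19·5 + 39·4 + 25·3 + 34·2 + 13·4 = 680
Hassan has the highest Borda score (680).

Hassan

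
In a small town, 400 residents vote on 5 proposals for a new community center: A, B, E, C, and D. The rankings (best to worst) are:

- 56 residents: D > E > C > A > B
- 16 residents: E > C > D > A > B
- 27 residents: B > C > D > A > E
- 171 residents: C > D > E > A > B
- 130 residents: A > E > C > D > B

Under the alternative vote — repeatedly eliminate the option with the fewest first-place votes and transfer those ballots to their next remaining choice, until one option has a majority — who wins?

Round 1: A 130, B 27, E 16, C 171, D 56. Eliminate E.
Round 2: A 130, B 27, C 187, D 56. Eliminate B.
Round 3: A 130, C 214, D 56. C has a majority.

C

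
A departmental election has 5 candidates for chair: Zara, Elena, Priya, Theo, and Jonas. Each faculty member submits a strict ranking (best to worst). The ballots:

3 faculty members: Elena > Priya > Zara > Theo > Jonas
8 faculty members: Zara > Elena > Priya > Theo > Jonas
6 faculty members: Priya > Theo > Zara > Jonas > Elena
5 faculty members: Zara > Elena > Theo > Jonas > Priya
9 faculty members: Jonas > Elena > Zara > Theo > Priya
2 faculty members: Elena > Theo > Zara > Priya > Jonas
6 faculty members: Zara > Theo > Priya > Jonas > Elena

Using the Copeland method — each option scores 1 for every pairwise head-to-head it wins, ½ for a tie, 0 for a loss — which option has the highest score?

Zara: beats Elena, Priya, Theo, and Jonas → score 4.
Elena: beats Priya and Theo; loses to Zara and Jonas → score 2.
Priya: beats Jonas; loses to Zara, Elena, and Theo → score 1.
Theo: beats Priya and Jonas; loses to Zara and Elena → score 2.
Jonas: beats Elena; loses to Zara, Priya, and Theo → score 1.
Zara has the best pairwise record.

Zara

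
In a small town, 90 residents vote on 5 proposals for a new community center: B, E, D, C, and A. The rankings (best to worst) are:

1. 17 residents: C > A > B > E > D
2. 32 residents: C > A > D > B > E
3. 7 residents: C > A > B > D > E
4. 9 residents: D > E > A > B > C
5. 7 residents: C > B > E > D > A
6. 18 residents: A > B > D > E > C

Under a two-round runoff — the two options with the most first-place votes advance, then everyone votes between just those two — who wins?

Round 1 first-place votes: B 0, E 0, D 9, C 63, A 18.
C and A advance.
Runoff: C is preferred to A by 63 voters; A by 27.
C wins the runoff.

C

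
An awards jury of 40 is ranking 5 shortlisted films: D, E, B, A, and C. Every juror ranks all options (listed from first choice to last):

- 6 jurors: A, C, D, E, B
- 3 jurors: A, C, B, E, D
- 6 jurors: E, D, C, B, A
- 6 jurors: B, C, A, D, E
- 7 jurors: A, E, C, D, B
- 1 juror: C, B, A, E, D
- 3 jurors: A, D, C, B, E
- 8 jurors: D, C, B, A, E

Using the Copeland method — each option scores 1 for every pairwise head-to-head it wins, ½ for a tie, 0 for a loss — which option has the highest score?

D: beats E and B; loses to A and C → score 2.
E: loses to D, B, A, and C → score 0.
B: beats E and A; loses to D and C → score 2.
A: beats D and E; loses to B and C → score 2.
C: beats D, E, B, and A → score 4.
C has the best pairwise record.

C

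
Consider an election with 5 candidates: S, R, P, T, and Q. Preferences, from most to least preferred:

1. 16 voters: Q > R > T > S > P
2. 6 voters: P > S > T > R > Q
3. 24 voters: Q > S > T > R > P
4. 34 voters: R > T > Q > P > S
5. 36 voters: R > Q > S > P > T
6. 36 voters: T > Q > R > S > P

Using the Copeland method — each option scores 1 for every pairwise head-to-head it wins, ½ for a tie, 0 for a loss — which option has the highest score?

R

S: beats P; loses to R, T, and Q → score 1.
R: beats S, P, and T; ties Q → score 3.5.
P: loses to S, R, T, and Q → score 0.
T: beats S and P; ties Q; loses to R → score 2.5.
Q: beats S and P; ties R and T → score 3.
R has the best pairwise record.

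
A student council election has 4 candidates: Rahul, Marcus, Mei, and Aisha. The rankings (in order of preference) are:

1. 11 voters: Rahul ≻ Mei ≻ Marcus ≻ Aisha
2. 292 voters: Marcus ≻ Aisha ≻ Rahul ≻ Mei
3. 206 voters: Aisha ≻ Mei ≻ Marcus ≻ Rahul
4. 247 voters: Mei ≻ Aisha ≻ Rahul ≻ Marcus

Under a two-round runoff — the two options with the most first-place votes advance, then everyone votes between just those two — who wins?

Round 1 first-place votes: Rahul 11, Marcus 292, Mei 247, Aisha 206.
Marcus and Mei advance.
Runoff: Marcus is preferred to Mei by 292 voters; Mei by 464.
Mei wins the runoff.

Mei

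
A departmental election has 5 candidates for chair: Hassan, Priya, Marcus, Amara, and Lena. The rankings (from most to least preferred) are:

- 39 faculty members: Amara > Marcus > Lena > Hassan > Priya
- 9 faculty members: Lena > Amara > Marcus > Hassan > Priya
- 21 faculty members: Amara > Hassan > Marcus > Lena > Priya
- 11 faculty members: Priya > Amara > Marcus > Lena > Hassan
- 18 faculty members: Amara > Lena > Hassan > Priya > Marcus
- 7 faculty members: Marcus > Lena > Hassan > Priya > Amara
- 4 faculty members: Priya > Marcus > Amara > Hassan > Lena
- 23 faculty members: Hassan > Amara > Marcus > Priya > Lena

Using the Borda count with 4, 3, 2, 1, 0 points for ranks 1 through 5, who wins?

Amara

Hassan: 39·1 + 9·1 + 21·3 + 11·0 + 18·2 + 7·2 + 4·1 + 23·4 = 257
Priya: 39·0 + 9·0 + 21·0 + 11·4 + 18·1 + 7·1 + 4·4 + 23·1 = 108
Marcus: 39·3 + 9·2 + 21·2 + 11·2 + 18·0 + 7·4 + 4·3 + 23·2 = 285
Amara: 39·4 + 9·3 + 21·4 + 11·3 + 18·4 + 7·0 + 4·2 + 23·3 = 449
Lena: 39·2 + 9·4 + 21·1 + 11·1 + 18·3 + 7·3 + 4·0 + 23·0 = 221
Amara has the highest Borda score (449).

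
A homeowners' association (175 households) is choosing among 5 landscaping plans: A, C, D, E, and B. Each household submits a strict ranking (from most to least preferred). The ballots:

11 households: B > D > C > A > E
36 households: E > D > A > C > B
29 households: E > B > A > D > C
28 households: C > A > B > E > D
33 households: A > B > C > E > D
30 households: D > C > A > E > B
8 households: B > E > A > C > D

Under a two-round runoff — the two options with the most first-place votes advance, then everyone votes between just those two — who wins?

A

Round 1 first-place votes: A 33, C 28, D 30, E 65, B 19.
E and A advance.
Runoff: E is preferred to A by 73 voters; A by 102.
A wins the runoff.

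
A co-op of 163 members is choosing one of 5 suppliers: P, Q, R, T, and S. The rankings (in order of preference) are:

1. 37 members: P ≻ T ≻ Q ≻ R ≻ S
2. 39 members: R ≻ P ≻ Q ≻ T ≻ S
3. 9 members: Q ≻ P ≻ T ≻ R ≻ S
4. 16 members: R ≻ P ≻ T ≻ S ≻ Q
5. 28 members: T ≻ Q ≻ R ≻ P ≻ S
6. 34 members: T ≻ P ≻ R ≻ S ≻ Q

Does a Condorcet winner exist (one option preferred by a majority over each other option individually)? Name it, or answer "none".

Checking pairwise contests:
R beats P 83–80.
P beats Q 126–37.
T beats R 108–55.
P beats T 101–62.
P beats S 163–0.
Every option loses at least one head-to-head, so there is no Condorcet winner.

none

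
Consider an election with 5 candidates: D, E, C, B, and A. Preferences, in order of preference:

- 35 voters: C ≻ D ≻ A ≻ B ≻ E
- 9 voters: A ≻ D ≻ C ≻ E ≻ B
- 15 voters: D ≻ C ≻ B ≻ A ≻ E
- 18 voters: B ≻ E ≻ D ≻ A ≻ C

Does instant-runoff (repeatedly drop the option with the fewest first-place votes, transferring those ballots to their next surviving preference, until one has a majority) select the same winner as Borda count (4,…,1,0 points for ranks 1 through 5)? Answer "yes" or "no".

Instant-runoff — R1 D 15, E 0, C 35, B 18, A 9 (E out); R2 D 15, C 35, B 18, A 9 (A out); R3 D 24, C 35, B 18 (B out); R4 D 42, C 35 (D winner). Winner: D.
Borda — scores: D 228, E 63, C 203, B 137, A 139. Winner: D.
The two methods agree.

yes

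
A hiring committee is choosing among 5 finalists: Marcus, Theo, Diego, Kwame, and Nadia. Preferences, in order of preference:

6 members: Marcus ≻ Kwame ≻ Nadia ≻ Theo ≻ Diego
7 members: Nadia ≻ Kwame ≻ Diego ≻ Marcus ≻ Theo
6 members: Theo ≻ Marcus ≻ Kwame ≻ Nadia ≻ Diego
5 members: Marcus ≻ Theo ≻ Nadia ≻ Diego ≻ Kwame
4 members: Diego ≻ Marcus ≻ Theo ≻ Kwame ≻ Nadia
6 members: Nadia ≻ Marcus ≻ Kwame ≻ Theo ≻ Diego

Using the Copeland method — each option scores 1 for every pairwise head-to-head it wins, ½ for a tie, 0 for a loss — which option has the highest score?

Marcus: beats Theo, Diego, Kwame, and Nadia → score 4.
Theo: beats Diego; loses to Marcus, Kwame, and Nadia → score 1.
Diego: loses to Marcus, Theo, Kwame, and Nadia → score 0.
Kwame: beats Theo and Diego; loses to Marcus and Nadia → score 2.
Nadia: beats Theo, Diego, and Kwame; loses to Marcus → score 3.
Marcus has the best pairwise record.

Marcus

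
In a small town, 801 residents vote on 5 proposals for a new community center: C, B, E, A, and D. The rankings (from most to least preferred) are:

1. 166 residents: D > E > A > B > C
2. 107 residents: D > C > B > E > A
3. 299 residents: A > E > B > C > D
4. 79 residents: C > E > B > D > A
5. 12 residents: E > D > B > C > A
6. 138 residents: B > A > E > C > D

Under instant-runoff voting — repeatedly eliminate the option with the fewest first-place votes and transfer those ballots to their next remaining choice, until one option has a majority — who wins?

A

Round 1: C 79, B 138, E 12, A 299, D 273. Eliminate E.
Round 2: C 79, B 138, A 299, D 285. Eliminate C.
Round 3: B 217, A 299, D 285. Eliminate B.
Round 4: A 437, D 364. A has a majority.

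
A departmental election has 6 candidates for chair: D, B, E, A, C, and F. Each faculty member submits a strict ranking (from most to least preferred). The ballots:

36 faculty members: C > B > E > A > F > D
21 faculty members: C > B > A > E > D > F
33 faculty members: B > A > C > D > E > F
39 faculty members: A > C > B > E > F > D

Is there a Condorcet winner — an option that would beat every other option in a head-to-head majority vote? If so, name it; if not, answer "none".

Checking pairwise contests:
B beats D 129–0.
C beats B 96–33.
B beats E 129–0.
B beats A 90–39.
A beats C 72–57.
B beats F 129–0.
Every option loses at least one head-to-head, so there is no Condorcet winner.

none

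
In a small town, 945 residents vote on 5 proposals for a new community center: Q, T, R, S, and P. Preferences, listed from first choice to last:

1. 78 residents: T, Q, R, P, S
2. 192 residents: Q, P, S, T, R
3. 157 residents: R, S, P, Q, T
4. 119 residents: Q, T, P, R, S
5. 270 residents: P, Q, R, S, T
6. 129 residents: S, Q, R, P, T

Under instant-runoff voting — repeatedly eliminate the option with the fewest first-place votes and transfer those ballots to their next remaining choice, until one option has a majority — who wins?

Round 1: Q 311, T 78, R 157, S 129, P 270. Eliminate T.
Round 2: Q 389, R 157, S 129, P 270. Eliminate S.
Round 3: Q 518, R 157, P 270. Q has a majority.

Q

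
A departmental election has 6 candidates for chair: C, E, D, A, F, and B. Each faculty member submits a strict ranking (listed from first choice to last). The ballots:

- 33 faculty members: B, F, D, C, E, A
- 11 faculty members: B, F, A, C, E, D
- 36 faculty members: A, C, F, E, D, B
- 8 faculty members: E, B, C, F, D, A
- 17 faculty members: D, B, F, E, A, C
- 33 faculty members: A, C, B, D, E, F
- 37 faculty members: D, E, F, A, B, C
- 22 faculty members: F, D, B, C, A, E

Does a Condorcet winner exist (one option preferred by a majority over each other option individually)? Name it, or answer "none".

Checking pairwise contests:
D beats C 109–88.
C beats E 135–62.
F beats D 110–87.
D beats A 117–80.
B beats F 102–95.
D beats B 112–85.
Every option loses at least one head-to-head, so there is no Condorcet winner.

none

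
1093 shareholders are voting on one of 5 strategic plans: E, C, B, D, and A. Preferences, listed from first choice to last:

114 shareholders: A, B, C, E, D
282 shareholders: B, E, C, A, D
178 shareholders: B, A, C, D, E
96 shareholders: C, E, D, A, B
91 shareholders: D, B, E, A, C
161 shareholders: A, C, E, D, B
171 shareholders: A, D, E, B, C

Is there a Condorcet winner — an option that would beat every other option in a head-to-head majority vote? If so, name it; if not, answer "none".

B

B vs E: 665–428 for B.
B vs C: 836–257 for B.
B vs D: 574–519 for B.
B vs A: 551–542 for B.
B beats every other option head-to-head.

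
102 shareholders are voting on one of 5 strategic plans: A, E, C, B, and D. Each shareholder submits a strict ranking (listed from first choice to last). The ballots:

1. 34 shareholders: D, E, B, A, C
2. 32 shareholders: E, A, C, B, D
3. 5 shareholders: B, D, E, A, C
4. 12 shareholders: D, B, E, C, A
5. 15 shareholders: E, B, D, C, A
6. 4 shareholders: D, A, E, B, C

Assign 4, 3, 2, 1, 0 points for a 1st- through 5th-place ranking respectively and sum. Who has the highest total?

E

A: 34·1 + 32·3 + 5·1 + 12·0 + 15·0 + 4·3 = 147
E: 34·3 + 32·4 + 5·2 + 12·2 + 15·4 + 4·2 = 332
C: 34·0 + 32·2 + 5·0 + 12·1 + 15·1 + 4·0 = 91
B: 34·2 + 32·1 + 5·4 + 12·3 + 15·3 + 4·1 = 205
D: 34·4 + 32·0 + 5·3 + 12·4 + 15·2 + 4·4 = 245
E has the highest Borda score (332).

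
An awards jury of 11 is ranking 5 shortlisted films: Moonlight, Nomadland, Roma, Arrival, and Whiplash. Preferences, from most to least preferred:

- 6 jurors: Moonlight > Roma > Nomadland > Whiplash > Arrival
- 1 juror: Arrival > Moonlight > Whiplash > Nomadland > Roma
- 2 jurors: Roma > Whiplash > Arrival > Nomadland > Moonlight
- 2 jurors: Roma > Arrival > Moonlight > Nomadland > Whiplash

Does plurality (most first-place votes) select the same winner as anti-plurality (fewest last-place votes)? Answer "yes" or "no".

Plurality — first-place votes: Moonlight 6, Nomadland 0, Roma 4, Arrival 1, Whiplash 0. Winner: Moonlight.
Anti-plurality — last-place votes: Moonlight 2, Nomadland 0, Roma 1, Arrival 6, Whiplash 2. Winner: Nomadland.
The two methods disagree.

no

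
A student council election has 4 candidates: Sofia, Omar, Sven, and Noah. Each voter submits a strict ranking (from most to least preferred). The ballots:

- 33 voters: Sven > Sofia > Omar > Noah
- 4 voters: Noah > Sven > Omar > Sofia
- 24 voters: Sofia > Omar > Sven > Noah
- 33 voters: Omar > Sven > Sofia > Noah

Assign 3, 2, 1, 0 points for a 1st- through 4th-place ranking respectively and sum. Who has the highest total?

Sofia: 33·2 + 4·0 + 24·3 + 33·1 = 171
Omar: 33·1 + 4·1 + 24·2 + 33·3 = 184
Sven: 33·3 + 4·2 + 24·1 + 33·2 = 197
Noah: 33·0 + 4·3 + 24·0 + 33·0 = 12
Sven has the highest Borda score (197).

Sven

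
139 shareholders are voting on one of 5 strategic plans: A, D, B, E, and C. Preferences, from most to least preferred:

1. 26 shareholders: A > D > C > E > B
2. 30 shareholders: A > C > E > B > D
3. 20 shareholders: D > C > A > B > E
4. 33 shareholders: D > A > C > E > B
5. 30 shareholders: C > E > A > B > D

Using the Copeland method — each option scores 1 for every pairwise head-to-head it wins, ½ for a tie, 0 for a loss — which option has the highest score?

A: beats D, B, E, and C → score 4.
D: beats B, E, and C; loses to A → score 3.
B: loses to A, D, E, and C → score 0.
E: beats B; loses to A, D, and C → score 1.
C: beats B and E; loses to A and D → score 2.
A has the best pairwise record.

A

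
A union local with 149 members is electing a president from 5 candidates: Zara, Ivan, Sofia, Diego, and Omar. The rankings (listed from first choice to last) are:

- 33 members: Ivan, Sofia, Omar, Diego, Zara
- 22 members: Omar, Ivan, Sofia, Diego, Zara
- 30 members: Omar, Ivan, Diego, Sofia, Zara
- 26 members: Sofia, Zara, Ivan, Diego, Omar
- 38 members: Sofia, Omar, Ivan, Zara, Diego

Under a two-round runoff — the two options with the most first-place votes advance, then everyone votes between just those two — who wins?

Sofia

Round 1 first-place votes: Zara 0, Ivan 33, Sofia 64, Diego 0, Omar 52.
Sofia and Omar advance.
Runoff: Sofia is preferred to Omar by 97 voters; Omar by 52.
Sofia wins the runoff.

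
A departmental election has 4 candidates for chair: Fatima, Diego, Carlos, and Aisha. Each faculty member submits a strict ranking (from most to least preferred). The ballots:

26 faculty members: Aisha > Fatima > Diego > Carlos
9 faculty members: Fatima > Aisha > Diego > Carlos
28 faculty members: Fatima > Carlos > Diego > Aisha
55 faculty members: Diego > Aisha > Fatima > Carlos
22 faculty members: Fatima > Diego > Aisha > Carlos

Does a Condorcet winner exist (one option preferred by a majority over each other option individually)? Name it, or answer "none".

none

Checking pairwise contests:
Aisha beats Fatima 81–59.
Fatima beats Diego 85–55.
Fatima beats Carlos 140–0.
Diego beats Aisha 105–35.
Every option loses at least one head-to-head, so there is no Condorcet winner.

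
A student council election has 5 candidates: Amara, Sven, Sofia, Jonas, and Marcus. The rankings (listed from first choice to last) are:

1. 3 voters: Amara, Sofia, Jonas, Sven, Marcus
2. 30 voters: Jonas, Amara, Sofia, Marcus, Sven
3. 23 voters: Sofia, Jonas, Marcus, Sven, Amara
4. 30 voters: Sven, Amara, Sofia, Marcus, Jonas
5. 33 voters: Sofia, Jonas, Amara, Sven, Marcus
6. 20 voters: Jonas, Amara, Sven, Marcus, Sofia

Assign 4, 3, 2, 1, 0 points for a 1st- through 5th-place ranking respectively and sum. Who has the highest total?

Amara: 3·4 + 30·3 + 23·0 + 30·3 + 33·2 + 20·3 = 318
Sven: 3·1 + 30·0 + 23·1 + 30·4 + 33·1 + 20·2 = 219
Sofia: 3·3 + 30·2 + 23·4 + 30·2 + 33·4 + 20·0 = 353
Jonas: 3·2 + 30·4 + 23·3 + 30·0 + 33·3 + 20·4 = 374
Marcus: 3·0 + 30·1 + 23·2 + 30·1 + 33·0 + 20·1 = 126
Jonas has the highest Borda score (374).

Jonas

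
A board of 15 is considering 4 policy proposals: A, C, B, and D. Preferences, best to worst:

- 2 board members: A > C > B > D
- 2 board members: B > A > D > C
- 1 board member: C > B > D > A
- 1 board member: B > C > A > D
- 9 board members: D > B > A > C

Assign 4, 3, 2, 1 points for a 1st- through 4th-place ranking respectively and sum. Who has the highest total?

B

A: 2·4 + 2·3 + 1·1 + 1·2 + 9·2 = 35
C: 2·3 + 2·1 + 1·4 + 1·3 + 9·1 = 24
B: 2·2 + 2·4 + 1·3 + 1·4 + 9·3 = 46
D: 2·1 + 2·2 + 1·2 + 1·1 + 9·4 = 45
B has the highest Borda score (46).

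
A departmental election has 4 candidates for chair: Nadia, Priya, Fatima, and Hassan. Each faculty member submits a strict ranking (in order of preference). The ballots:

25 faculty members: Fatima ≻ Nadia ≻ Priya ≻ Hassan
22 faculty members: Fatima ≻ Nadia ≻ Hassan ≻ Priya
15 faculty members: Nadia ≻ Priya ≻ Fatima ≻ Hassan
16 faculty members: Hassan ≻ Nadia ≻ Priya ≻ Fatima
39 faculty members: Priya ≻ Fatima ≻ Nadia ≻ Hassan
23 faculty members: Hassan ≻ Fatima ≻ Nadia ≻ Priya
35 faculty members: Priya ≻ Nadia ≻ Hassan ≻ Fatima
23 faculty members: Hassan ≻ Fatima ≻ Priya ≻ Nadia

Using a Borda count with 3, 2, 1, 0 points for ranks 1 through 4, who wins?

Nadia: 25·2 + 22·2 + 15·3 + 16·2 + 39·1 + 23·1 + 35·2 + 23·0 = 303
Priya: 25·1 + 22·0 + 15·2 + 16·1 + 39·3 + 23·0 + 35·3 + 23·1 = 316
Fatima: 25·3 + 22·3 + 15·1 + 16·0 + 39·2 + 23·2 + 35·0 + 23·2 = 326
Hassan: 25·0 + 22·1 + 15·0 + 16·3 + 39·0 + 23·3 + 35·1 + 23·3 = 243
Fatima has the highest Borda score (326).

Fatima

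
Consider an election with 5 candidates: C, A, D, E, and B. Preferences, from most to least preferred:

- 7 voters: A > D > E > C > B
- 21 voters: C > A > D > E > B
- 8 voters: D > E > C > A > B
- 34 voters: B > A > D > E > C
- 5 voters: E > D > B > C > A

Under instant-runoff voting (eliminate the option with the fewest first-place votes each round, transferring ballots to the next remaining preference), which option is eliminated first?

Round 1: C 21, A 7, D 8, E 5, B 34. Eliminate E.

E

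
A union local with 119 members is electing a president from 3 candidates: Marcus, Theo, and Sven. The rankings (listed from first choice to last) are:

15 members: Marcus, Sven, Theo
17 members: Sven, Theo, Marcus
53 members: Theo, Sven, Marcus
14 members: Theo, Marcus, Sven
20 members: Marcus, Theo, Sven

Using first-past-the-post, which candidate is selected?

First-place votes: Marcus 35, Theo 67, Sven 17.
Theo has the most first-place votes.

Theo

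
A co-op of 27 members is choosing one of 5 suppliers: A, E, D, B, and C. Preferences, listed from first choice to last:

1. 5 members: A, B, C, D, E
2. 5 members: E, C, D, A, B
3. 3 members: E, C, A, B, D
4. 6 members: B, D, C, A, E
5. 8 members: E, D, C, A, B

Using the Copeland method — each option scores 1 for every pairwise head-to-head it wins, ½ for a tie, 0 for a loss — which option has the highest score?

E

A: beats B; loses to E, D, and C → score 1.
E: beats A, D, B, and C → score 4.
D: beats A and C; loses to E and B → score 2.
B: beats D; loses to A, E, and C → score 1.
C: beats A and B; loses to E and D → score 2.
E has the best pairwise record.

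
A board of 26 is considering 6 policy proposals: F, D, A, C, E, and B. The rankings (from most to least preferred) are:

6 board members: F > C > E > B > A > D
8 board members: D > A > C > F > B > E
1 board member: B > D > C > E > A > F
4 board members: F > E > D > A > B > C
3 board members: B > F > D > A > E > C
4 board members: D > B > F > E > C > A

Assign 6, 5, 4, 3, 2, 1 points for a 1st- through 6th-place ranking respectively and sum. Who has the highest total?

F

F: 6·6 + 8·3 + 1·1 + 4·6 + 3·5 + 4·4 = 116
D: 6·1 + 8·6 + 1·5 + 4·4 + 3·4 + 4·6 = 111
A: 6·2 + 8·5 + 1·2 + 4·3 + 3·3 + 4·1 = 79
C: 6·5 + 8·4 + 1·4 + 4·1 + 3·1 + 4·2 = 81
E: 6·4 + 8·1 + 1·3 + 4·5 + 3·2 + 4·3 = 73
B: 6·3 + 8·2 + 1·6 + 4·2 + 3·6 + 4·5 = 86
F has the highest Borda score (116).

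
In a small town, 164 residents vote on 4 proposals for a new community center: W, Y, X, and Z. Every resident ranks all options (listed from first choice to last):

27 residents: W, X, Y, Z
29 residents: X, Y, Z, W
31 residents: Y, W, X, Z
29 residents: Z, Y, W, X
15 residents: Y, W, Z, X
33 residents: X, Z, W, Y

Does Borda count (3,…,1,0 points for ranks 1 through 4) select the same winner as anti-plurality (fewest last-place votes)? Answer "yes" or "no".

no

Borda — scores: W 235, Y 281, X 271, Z 197. Winner: Y.
Anti-plurality — last-place votes: W 29, Y 33, X 44, Z 58. Winner: W.
The two methods disagree.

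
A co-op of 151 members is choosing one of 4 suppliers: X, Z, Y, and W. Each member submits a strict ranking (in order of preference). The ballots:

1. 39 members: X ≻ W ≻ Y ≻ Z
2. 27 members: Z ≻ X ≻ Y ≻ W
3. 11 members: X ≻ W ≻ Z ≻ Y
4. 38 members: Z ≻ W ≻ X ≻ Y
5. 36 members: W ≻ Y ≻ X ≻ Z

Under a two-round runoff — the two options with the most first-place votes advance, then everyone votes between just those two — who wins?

Round 1 first-place votes: X 50, Z 65, Y 0, W 36.
Z and X advance.
Runoff: Z is preferred to X by 65 voters; X by 86.
X wins the runoff.

X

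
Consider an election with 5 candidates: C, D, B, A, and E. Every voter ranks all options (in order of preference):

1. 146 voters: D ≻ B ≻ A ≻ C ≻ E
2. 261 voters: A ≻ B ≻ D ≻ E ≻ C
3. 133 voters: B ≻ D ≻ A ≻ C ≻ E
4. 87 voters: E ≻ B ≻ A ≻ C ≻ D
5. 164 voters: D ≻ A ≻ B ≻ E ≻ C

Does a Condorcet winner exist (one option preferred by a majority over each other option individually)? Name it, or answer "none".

Checking pairwise contests:
D beats C 704–87.
B beats D 481–310.
A beats B 425–366.
D beats A 443–348.
D beats E 704–87.
Every option loses at least one head-to-head, so there is no Condorcet winner.

none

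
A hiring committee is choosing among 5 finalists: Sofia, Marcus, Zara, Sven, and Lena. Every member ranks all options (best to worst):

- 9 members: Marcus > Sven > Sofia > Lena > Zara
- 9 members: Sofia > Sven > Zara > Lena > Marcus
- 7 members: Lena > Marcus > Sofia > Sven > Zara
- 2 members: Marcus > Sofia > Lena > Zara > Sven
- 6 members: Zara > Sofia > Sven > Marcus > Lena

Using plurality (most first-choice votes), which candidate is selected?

Marcus

First-place votes: Sofia 9, Marcus 11, Zara 6, Sven 0, Lena 7.
Marcus has the most first-place votes.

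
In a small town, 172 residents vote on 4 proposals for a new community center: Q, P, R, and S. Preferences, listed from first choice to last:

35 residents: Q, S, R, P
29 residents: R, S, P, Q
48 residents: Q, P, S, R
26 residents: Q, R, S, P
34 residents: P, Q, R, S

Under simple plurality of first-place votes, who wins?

Q

First-place votes: Q 109, P 34, R 29, S 0.
Q has the most first-place votes.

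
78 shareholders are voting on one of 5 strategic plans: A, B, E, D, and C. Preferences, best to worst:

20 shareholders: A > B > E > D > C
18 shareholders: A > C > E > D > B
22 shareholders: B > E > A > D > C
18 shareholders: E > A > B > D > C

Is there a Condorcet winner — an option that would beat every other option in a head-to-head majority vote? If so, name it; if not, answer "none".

none

Checking pairwise contests:
E beats A 40–38.
A beats B 56–22.
B beats E 42–36.
A beats D 78–0.
A beats C 78–0.
Every option loses at least one head-to-head, so there is no Condorcet winner.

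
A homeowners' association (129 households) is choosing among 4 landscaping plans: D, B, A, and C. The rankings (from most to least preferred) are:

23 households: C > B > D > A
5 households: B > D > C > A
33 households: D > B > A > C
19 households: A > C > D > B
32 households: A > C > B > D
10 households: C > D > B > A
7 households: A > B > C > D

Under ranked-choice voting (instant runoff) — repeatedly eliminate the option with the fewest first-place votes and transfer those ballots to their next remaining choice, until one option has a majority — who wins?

Round 1: D 33, B 5, A 58, C 33. Eliminate B.
Round 2: D 38, A 58, C 33. Eliminate C.
Round 3: D 71, A 58. D has a majority.

D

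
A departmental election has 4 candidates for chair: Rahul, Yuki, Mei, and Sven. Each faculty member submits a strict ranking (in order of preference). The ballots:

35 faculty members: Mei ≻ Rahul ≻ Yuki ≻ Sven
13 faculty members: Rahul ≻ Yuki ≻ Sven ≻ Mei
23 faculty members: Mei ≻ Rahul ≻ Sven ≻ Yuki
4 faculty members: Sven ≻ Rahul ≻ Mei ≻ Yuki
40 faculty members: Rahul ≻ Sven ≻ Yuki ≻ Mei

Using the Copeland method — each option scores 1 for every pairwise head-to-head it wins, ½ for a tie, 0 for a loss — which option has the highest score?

Rahul: beats Yuki and Sven; loses to Mei → score 2.
Yuki: loses to Rahul, Mei, and Sven → score 0.
Mei: beats Rahul, Yuki, and Sven → score 3.
Sven: beats Yuki; loses to Rahul and Mei → score 1.
Mei has the best pairwise record.

Mei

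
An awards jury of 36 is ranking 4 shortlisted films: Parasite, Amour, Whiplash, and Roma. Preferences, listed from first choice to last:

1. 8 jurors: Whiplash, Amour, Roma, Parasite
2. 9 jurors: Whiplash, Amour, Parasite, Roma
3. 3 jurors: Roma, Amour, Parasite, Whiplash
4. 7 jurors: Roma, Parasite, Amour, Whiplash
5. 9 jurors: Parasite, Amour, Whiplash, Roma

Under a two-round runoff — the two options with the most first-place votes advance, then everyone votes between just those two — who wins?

Whiplash

Round 1 first-place votes: Parasite 9, Amour 0, Whiplash 17, Roma 10.
Whiplash and Roma advance.
Runoff: Whiplash is preferred to Roma by 26 voters; Roma by 10.
Whiplash wins the runoff.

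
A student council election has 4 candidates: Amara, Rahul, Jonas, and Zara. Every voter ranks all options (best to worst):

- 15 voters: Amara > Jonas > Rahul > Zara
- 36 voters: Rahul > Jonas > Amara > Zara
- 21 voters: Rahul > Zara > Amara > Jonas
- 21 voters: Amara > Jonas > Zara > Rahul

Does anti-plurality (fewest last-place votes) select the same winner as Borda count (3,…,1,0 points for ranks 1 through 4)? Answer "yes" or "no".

Anti-plurality — last-place votes: Amara 0, Rahul 21, Jonas 21, Zara 51. Winner: Amara.
Borda — scores: Amara 165, Rahul 186, Jonas 144, Zara 63. Winner: Rahul.
The two methods disagree.

no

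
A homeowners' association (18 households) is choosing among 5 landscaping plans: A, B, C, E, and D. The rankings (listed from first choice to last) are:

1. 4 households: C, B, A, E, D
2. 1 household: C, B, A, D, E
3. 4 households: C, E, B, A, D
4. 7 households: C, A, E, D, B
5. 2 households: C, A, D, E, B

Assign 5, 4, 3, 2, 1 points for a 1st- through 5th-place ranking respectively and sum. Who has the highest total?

C

A: 4·3 + 1·3 + 4·2 + 7·4 + 2·4 = 59
B: 4·4 + 1·4 + 4·3 + 7·1 + 2·1 = 41
C: 4·5 + 1·5 + 4·5 + 7·5 + 2·5 = 90
E: 4·2 + 1·1 + 4·4 + 7·3 + 2·2 = 50
D: 4·1 + 1·2 + 4·1 + 7·2 + 2·3 = 30
C has the highest Borda score (90).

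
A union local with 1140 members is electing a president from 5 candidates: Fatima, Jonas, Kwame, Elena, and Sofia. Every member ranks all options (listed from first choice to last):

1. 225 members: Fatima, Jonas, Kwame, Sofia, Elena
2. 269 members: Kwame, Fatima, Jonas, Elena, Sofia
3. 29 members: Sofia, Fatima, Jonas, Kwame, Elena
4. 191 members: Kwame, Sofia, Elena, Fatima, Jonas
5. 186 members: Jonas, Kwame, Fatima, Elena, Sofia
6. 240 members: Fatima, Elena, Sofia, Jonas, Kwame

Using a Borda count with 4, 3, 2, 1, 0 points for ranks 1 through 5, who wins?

Fatima: 225·4 + 269·3 + 29·3 + 191·1 + 186·2 + 240·4 = 3317
Jonas: 225·3 + 269·2 + 29·2 + 191·0 + 186·4 + 240·1 = 2255
Kwame: 225·2 + 269·4 + 29·1 + 191·4 + 186·3 + 240·0 = 2877
Elena: 225·0 + 269·1 + 29·0 + 191·2 + 186·1 + 240·3 = 1557
Sofia: 225·1 + 269·0 + 29·4 + 191·3 + 186·0 + 240·2 = 1394
Fatima has the highest Borda score (3317).

Fatima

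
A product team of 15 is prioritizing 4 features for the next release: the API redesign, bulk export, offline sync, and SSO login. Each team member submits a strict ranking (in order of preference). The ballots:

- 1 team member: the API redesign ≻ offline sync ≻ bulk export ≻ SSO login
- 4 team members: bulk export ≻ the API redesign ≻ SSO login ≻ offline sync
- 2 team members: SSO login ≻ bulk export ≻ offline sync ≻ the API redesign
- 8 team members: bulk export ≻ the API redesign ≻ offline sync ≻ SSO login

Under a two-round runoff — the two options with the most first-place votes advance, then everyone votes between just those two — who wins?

bulk export

Round 1 first-place votes: the API redesign 1, bulk export 12, offline sync 0, SSO login 2.
bulk export and SSO login advance.
Runoff: bulk export is preferred to SSO login by 13 voters; SSO login by 2.
bulk export wins the runoff.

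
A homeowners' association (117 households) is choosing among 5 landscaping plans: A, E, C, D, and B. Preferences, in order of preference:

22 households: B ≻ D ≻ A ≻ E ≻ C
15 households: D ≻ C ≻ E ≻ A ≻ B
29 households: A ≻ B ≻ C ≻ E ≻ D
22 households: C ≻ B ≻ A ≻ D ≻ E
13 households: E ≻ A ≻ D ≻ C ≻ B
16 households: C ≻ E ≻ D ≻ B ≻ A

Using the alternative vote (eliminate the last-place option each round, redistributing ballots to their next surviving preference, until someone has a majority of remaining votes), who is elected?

Round 1: A 29, E 13, C 38, D 15, B 22. Eliminate E.
Round 2: A 42, C 38, D 15, B 22. Eliminate D.
Round 3: A 42, C 53, B 22. Eliminate B.
Round 4: A 64, C 53. A has a majority.

A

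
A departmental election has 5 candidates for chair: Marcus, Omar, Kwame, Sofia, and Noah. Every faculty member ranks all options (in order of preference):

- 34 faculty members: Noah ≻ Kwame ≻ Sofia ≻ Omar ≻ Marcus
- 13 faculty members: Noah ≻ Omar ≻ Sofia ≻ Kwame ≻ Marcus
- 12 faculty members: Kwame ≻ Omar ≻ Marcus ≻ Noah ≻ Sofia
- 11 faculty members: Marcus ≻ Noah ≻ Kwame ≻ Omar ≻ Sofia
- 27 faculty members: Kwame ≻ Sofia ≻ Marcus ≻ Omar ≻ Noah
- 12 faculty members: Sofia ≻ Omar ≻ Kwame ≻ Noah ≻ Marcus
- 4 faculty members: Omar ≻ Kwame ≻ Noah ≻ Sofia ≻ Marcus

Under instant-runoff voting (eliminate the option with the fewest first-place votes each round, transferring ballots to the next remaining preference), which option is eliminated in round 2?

Marcus

Round 1: Marcus 11, Omar 4, Kwame 39, Sofia 12, Noah 47. Eliminate Omar.
Round 2: Marcus 11, Kwame 43, Sofia 12, Noah 47. Eliminate Marcus.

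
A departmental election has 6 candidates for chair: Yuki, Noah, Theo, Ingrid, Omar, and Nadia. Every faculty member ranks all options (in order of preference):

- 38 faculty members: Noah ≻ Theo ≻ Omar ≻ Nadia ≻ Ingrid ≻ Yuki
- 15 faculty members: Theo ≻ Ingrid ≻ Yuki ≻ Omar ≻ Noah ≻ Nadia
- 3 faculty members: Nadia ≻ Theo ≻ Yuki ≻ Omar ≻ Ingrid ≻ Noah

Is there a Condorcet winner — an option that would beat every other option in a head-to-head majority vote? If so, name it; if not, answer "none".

Noah

Noah vs Yuki: 38–18 for Noah.
Noah vs Theo: 38–18 for Noah.
Noah vs Ingrid: 38–18 for Noah.
Noah vs Omar: 38–18 for Noah.
Noah vs Nadia: 53–3 for Noah.
Noah beats every other option head-to-head.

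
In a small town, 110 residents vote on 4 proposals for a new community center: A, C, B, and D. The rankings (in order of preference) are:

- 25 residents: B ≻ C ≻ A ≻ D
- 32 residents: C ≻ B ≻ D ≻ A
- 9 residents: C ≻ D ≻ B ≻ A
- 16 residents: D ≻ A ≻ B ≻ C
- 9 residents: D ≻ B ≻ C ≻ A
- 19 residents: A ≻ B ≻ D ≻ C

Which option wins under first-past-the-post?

First-place votes: A 19, C 41, B 25, D 25.
C has the most first-place votes.

C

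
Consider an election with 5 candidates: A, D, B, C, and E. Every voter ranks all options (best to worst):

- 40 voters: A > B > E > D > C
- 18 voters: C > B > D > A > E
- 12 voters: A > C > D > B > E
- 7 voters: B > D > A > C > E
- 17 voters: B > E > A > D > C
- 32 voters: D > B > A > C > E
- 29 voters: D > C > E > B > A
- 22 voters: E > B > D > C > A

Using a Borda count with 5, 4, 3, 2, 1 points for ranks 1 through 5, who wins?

B

A: 40·5 + 18·2 + 12·5 + 7·3 + 17·3 + 32·3 + 29·1 + 22·1 = 515
D: 40·2 + 18·3 + 12·3 + 7·4 + 17·2 + 32·5 + 29·5 + 22·3 = 603
B: 40·4 + 18·4 + 12·2 + 7·5 + 17·5 + 32·4 + 29·2 + 22·4 = 650
C: 40·1 + 18·5 + 12·4 + 7·2 + 17·1 + 32·2 + 29·4 + 22·2 = 433
E: 40·3 + 18·1 + 12·1 + 7·1 + 17·4 + 32·1 + 29·3 + 22·5 = 454
B has the highest Borda score (650).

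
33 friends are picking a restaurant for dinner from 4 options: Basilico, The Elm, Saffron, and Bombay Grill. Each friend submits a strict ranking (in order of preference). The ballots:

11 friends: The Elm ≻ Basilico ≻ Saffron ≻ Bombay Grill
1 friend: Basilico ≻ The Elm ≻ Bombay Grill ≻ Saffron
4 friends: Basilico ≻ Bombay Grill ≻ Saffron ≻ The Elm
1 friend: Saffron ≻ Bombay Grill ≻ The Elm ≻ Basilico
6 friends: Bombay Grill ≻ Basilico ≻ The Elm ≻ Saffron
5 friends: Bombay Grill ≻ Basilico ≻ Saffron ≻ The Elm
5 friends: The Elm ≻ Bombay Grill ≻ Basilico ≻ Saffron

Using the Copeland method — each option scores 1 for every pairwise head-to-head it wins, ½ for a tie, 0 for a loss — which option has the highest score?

Basilico: beats Saffron; loses to The Elm and Bombay Grill → score 1.
The Elm: beats Basilico, Saffron, and Bombay Grill → score 3.
Saffron: loses to Basilico, The Elm, and Bombay Grill → score 0.
Bombay Grill: beats Basilico and Saffron; loses to The Elm → score 2.
The Elm has the best pairwise record.

The Elm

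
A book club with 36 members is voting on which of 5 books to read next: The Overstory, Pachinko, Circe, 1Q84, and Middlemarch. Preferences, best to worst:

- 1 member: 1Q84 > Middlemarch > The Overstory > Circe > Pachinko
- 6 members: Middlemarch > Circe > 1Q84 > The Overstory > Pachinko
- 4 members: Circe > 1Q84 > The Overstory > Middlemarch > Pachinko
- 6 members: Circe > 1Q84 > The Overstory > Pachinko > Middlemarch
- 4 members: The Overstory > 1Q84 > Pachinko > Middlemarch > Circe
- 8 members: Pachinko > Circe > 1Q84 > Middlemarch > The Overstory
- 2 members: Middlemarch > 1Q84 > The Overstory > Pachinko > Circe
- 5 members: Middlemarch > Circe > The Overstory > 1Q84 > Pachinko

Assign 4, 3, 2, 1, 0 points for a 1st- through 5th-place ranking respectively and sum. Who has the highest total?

The Overstory: 1·2 + 6·1 + 4·2 + 6·2 + 4·4 + 8·0 + 2·2 + 5·2 = 58
Pachinko: 1·0 + 6·0 + 4·0 + 6·1 + 4·2 + 8·4 + 2·1 + 5·0 = 48
Circe: 1·1 + 6·3 + 4·4 + 6·4 + 4·0 + 8·3 + 2·0 + 5·3 = 98
1Q84: 1·4 + 6·2 + 4·3 + 6·3 + 4·3 + 8·2 + 2·3 + 5·1 = 85
Middlemarch: 1·3 + 6·4 + 4·1 + 6·0 + 4·1 + 8·1 + 2·4 + 5·4 = 71
Circe has the highest Borda score (98).

Circe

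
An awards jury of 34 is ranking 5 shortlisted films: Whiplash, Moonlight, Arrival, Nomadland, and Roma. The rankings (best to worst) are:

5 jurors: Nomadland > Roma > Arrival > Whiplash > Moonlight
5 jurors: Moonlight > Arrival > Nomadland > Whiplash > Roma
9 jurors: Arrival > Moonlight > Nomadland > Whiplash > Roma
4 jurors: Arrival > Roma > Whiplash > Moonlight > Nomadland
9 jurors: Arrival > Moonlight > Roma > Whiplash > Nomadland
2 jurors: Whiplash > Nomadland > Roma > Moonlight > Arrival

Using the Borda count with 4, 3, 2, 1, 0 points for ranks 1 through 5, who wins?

Arrival

Whiplash: 5·1 + 5·1 + 9·1 + 4·2 + 9·1 + 2·4 = 44
Moonlight: 5·0 + 5·4 + 9·3 + 4·1 + 9·3 + 2·1 = 80
Arrival: 5·2 + 5·3 + 9·4 + 4·4 + 9·4 + 2·0 = 113
Nomadland: 5·4 + 5·2 + 9·2 + 4·0 + 9·0 + 2·3 = 54
Roma: 5·3 + 5·0 + 9·0 + 4·3 + 9·2 + 2·2 = 49
Arrival has the highest Borda score (113).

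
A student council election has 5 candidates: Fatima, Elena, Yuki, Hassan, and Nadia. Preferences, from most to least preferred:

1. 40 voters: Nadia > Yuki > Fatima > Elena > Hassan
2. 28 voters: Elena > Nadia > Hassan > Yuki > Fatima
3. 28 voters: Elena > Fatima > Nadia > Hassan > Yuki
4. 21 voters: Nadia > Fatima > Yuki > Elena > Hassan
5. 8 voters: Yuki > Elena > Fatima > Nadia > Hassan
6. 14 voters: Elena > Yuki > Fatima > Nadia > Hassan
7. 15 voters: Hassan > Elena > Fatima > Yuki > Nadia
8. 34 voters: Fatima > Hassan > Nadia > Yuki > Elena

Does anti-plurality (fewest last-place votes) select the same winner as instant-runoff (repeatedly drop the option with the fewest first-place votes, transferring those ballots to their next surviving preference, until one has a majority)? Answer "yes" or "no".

yes

Anti-plurality — last-place votes: Fatima 28, Elena 34, Yuki 28, Hassan 83, Nadia 15. Winner: Nadia.
Instant-runoff — R1 Fatima 34, Elena 70, Yuki 8, Hassan 15, Nadia 61 (Yuki out); R2 Fatima 34, Elena 78, Hassan 15, Nadia 61 (Hassan out); R3 Fatima 34, Elena 93, Nadia 61 (Fatima out); R4 Elena 93, Nadia 95 (Nadia winner). Winner: Nadia.
The two methods agree.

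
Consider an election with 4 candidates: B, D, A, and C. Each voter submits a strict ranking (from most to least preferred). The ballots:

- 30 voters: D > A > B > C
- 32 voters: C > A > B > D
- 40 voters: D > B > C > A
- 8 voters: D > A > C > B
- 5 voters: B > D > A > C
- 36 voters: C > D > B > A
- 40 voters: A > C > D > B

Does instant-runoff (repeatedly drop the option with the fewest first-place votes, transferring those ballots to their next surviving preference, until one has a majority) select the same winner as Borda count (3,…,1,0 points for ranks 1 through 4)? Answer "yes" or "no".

Instant-runoff — R1 B 5, D 78, A 40, C 68 (B out); R2 D 83, A 40, C 68 (A out); R3 D 83, C 108 (C winner). Winner: C.
Borda — scores: B 193, D 356, A 265, C 332. Winner: D.
The two methods disagree.

no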